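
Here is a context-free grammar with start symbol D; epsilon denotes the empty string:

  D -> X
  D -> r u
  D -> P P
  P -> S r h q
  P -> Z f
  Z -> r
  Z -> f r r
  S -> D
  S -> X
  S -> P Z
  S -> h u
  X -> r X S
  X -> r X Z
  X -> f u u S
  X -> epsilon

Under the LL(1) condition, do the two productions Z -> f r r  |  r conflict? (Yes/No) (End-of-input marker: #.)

FIRST(f r r) = { f } and FIRST(r) = { r }.
The FIRST sets are disjoint and neither alternative is nullable — no conflict.

No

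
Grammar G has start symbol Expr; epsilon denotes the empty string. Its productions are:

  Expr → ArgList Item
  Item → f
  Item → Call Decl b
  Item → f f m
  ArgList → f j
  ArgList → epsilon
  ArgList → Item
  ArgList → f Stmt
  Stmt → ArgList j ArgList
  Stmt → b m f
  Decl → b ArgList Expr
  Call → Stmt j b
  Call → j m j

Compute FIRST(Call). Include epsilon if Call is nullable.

From Call → Stmt j b: add FIRST(Stmt) = { b, f, j }.
Call → j m j contributes {j}.
Union: FIRST(Call) = { b, f, j }.

{ b, f, j }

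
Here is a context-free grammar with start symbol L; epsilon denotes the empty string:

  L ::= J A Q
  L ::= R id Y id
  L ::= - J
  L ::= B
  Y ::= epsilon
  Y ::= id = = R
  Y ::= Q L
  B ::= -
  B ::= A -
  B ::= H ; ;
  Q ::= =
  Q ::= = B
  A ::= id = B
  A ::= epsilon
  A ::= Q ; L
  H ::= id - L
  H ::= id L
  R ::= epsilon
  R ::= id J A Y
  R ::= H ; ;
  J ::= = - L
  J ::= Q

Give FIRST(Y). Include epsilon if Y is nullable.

Y ::= epsilon contributes epsilon.
Y ::= id = = R contributes {id}.
From Y ::= Q L: add FIRST(Q) = { = }.
Union: FIRST(Y) = { =, id, epsilon }.

{ =, id, epsilon }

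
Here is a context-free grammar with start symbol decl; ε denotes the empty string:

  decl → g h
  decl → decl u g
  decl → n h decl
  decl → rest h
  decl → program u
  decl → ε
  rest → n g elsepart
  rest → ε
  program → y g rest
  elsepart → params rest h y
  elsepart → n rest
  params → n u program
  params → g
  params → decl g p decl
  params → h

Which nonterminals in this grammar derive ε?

{ decl, rest }

Directly nullable (have an ε-production): decl, rest.
No other nonterminal has a production whose RHS symbols are all nullable.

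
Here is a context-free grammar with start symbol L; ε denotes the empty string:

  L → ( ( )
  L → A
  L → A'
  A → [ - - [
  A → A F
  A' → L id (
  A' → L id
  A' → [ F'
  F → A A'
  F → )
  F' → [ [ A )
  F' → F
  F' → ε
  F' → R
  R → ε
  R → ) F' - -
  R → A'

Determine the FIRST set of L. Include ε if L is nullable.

L → ( ( ) contributes {(}.
From L → A: add FIRST(A) = { [ }.
From L → A': add FIRST(A') = { (, [ }.
Union: FIRST(L) = { (, [ }.

{ (, [ }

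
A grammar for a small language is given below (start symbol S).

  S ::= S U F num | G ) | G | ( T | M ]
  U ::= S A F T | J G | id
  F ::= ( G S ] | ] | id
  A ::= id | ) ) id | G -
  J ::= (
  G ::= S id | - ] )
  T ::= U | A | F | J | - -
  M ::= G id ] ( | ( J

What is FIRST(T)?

{ (, ), -, ], id }

From T ::= U: add FIRST(U) = { (, -, id }.
From T ::= A: add FIRST(A) = { (, ), -, id }.
From T ::= F: add FIRST(F) = { (, ], id }.
From T ::= J: add FIRST(J) = { ( }.
T ::= - - contributes {-}.
Union: FIRST(T) = { (, ), -, ], id }.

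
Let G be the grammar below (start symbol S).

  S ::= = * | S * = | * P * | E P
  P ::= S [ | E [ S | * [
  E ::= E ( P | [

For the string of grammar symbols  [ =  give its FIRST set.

[ is a terminal; add {[} and stop.

{ [ }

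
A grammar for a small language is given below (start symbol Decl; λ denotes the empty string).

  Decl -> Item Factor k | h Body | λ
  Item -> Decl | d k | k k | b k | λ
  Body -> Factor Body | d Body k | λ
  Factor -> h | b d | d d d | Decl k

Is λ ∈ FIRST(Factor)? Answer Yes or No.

Nullable nonterminals: Body, Decl, Item.
No production of Factor has an RHS whose symbols are all nullable, so Factor is not nullable.

No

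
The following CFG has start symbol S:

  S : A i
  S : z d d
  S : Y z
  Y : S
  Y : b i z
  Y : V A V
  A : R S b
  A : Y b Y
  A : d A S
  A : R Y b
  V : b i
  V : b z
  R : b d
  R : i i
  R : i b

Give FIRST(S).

From S : A i: add FIRST(A) = { b, d, i, z }.
S : z d d contributes {z}.
From S : Y z: add FIRST(Y) = { b, d, i, z }.
Union: FIRST(S) = { b, d, i, z }.

{ b, d, i, z }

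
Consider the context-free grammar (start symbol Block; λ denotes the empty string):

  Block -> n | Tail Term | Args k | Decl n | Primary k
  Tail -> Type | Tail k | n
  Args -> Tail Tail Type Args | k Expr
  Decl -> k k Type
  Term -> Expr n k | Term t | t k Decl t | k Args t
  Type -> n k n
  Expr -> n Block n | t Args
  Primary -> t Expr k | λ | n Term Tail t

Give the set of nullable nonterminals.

Directly nullable (have an λ-production): Primary.
No other nonterminal has a production whose RHS symbols are all nullable.

{ Primary }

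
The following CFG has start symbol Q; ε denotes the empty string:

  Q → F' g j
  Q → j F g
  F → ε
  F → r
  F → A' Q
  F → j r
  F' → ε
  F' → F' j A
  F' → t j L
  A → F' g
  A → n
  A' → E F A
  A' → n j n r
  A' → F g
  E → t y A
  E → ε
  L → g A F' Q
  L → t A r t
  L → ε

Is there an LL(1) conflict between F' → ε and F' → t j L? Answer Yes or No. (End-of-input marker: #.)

Yes

FIRST(ε) = { ε } and FIRST(t j L) = { t }.
The first alternative is nullable and FOLLOW(F') = { g, j, t } shares t with FIRST of the second — conflict.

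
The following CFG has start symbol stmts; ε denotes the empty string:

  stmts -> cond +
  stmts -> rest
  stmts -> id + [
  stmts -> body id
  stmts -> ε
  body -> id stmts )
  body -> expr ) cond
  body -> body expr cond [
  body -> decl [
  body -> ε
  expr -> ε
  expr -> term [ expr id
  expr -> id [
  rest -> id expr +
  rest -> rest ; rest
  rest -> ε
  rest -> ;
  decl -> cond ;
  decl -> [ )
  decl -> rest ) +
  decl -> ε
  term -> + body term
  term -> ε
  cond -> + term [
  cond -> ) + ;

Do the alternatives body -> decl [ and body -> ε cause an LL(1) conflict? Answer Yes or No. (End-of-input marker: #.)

Yes

FIRST(decl [) = { ), +, ;, [, id } and FIRST(ε) = { ε }.
The second alternative is nullable and FOLLOW(body) = { ), +, [, id } shares ) with FIRST of the first — conflict.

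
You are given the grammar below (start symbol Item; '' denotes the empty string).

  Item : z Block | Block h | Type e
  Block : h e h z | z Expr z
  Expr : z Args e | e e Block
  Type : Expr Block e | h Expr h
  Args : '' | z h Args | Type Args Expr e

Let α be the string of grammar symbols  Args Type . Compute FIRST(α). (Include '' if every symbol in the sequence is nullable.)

Add FIRST(Args)\{''} = { e, h, z }; Args is nullable, continue.
Add FIRST(Type) = { e, h, z }; Type is not nullable, stop.

{ e, h, z }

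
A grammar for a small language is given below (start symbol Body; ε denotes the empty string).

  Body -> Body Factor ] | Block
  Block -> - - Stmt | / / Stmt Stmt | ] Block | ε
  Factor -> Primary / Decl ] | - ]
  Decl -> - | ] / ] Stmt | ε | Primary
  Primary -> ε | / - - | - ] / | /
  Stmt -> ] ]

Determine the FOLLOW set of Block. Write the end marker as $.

{ $, -, / }

In Body -> Block: Block is at the end, add FOLLOW(Body) = { $, -, / }.
In Block -> ] Block: Block is at the end, add FOLLOW(Block) = { $, -, / }.
Union: FOLLOW(Block) = { $, -, / }.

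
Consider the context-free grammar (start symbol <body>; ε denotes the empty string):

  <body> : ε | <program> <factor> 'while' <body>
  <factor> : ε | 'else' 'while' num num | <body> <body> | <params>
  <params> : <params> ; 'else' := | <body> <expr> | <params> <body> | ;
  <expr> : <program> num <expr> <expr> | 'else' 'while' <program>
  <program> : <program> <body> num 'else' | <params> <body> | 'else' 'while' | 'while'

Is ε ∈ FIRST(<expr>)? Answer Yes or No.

No

Nullable nonterminals: <body>, <factor>.
No production of <expr> has an RHS whose symbols are all nullable, so <expr> is not nullable.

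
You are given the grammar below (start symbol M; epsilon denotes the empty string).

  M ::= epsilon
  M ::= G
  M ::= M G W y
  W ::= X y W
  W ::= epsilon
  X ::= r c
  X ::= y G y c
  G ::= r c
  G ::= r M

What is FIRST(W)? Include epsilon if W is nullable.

{ r, y, epsilon }

From W ::= X y W: add FIRST(X) = { r, y }.
W ::= epsilon contributes epsilon.
Union: FIRST(W) = { r, y, epsilon }.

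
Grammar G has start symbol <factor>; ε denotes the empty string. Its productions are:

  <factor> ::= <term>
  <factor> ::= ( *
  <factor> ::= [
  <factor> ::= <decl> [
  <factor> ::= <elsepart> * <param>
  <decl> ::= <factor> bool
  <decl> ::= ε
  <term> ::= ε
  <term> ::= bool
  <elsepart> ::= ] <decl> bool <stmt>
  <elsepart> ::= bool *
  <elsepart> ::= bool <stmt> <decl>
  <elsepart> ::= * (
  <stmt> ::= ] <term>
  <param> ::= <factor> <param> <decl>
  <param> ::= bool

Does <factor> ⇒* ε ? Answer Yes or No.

<factor> ::= <term> and each of <term> is nullable, so <factor> ⇒* ε.

Yes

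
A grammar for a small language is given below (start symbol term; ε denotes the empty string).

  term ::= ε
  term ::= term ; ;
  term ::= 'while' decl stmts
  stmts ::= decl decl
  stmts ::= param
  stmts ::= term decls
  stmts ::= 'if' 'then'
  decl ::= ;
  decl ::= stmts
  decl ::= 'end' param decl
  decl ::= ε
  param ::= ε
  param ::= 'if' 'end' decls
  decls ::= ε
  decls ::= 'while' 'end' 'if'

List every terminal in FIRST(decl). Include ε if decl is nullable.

decl ::= ; contributes {;}.
From decl ::= stmts: add FIRST(stmts) = { 'end', 'if', 'while', ;, ε } (including ε since stmts is nullable).
decl ::= 'end' param decl contributes {'end'}.
decl ::= ε contributes ε.
Union: FIRST(decl) = { 'end', 'if', 'while', ;, ε }.

{ 'end', 'if', 'while', ;, ε }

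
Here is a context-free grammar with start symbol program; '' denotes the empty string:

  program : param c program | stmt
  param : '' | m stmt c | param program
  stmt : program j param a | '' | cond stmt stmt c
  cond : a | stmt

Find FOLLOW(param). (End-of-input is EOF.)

In program : param c program: add FIRST(c program) = { c }.
In param : param program: add FIRST(program)\{''} = { a, c, j, m }.
  Since program is nullable, also add FOLLOW(param) = { a, c, j, m }.
In stmt : program j param a: add FIRST(a) = { a }.
Union: FOLLOW(param) = { a, c, j, m }.

{ a, c, j, m }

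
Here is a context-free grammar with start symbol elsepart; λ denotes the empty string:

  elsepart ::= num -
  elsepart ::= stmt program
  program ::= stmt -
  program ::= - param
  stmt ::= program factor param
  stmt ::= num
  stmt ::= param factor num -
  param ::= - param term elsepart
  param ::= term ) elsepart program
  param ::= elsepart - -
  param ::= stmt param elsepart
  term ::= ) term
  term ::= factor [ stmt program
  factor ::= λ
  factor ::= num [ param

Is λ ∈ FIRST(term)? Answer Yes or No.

No

Nullable nonterminals: factor.
No production of term has an RHS whose symbols are all nullable, so term is not nullable.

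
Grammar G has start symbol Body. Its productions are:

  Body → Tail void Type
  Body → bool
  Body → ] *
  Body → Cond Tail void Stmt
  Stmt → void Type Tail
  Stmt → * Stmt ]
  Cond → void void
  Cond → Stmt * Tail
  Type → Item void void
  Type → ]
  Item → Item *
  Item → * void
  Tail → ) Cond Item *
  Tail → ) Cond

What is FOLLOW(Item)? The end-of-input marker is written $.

{ *, void }

In Type → Item void void: add FIRST(void void) = { void }.
In Item → Item *: add FIRST(*) = { * }.
In Tail → ) Cond Item *: add FIRST(*) = { * }.
Union: FOLLOW(Item) = { *, void }.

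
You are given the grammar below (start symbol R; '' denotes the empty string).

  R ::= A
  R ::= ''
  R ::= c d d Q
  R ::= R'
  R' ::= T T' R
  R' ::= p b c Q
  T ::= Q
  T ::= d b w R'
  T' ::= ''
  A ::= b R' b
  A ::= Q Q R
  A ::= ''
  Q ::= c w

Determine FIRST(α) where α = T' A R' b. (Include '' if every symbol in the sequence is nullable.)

{ b, c, d, p }

Add FIRST(T')\{''} = {  }; T' is nullable, continue.
Add FIRST(A)\{''} = { b, c }; A is nullable, continue.
Add FIRST(R') = { c, d, p }; R' is not nullable, stop.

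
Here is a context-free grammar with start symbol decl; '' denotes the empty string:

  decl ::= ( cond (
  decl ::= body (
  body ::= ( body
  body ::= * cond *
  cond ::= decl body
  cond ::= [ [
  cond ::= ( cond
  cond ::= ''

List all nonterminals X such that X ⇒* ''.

{ cond }

Directly nullable (have an ''-production): cond.
No other nonterminal has a production whose RHS symbols are all nullable.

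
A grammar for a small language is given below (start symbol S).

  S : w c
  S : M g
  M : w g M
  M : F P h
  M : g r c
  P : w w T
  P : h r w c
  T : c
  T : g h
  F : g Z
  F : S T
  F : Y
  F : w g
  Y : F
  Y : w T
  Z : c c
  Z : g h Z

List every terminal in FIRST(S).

S : w c contributes {w}.
From S : M g: add FIRST(M) = { g, w }.
Union: FIRST(S) = { g, w }.

{ g, w }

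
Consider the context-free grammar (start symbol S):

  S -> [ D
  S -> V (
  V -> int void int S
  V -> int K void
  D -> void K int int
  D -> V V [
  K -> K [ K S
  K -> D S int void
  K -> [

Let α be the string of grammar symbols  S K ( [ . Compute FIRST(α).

{ [, int }

Add FIRST(S) = { [, int }; S is not nullable, stop.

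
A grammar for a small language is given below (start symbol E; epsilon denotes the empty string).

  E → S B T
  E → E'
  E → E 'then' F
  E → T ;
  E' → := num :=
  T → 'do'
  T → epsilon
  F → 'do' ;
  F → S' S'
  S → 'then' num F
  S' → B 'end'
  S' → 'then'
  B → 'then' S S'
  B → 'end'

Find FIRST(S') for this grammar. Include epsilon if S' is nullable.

From S' → B 'end': add FIRST(B) = { 'end', 'then' }.
S' → 'then' contributes {'then'}.
Union: FIRST(S') = { 'end', 'then' }.

{ 'end', 'then' }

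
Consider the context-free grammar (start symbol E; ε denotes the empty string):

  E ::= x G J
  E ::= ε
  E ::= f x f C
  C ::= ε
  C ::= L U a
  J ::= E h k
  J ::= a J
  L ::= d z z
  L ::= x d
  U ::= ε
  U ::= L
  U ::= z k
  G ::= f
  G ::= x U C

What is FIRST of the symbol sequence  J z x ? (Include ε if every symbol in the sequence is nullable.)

{ a, f, h, x }

Add FIRST(J) = { a, f, h, x }; J is not nullable, stop.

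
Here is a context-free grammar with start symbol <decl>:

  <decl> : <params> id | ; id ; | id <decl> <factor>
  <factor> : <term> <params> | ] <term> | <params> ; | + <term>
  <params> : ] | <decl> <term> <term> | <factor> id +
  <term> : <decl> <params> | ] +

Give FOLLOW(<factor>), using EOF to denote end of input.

In <decl> : id <decl> <factor>: <factor> is at the end, add FOLLOW(<decl>) = { EOF, +, ;, ], id }.
In <params> : <factor> id +: add FIRST(id +) = { id }.
Union: FOLLOW(<factor>) = { EOF, +, ;, ], id }.

{ EOF, +, ;, ], id }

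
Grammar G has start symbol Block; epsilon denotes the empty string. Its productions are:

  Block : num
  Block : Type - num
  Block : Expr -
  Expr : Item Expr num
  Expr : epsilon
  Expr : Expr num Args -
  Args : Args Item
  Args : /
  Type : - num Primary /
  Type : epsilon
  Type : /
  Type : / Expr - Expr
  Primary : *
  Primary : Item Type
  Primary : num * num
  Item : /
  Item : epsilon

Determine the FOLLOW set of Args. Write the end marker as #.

{ -, / }

In Expr : Expr num Args -: add FIRST(-) = { - }.
In Args : Args Item: add FIRST(Item)\{epsilon} = { / }.
  Since Item is nullable, also add FOLLOW(Args) = { -, / }.
Union: FOLLOW(Args) = { -, / }.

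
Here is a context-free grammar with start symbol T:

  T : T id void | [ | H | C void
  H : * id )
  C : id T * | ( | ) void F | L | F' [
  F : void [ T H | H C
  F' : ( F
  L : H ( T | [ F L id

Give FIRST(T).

{ (, ), *, [, id }

From T : T id void: add FIRST(T) = { (, ), *, [, id }.
T : [ contributes {[}.
From T : H: add FIRST(H) = { * }.
From T : C void: add FIRST(C) = { (, ), *, [, id }.
Union: FIRST(T) = { (, ), *, [, id }.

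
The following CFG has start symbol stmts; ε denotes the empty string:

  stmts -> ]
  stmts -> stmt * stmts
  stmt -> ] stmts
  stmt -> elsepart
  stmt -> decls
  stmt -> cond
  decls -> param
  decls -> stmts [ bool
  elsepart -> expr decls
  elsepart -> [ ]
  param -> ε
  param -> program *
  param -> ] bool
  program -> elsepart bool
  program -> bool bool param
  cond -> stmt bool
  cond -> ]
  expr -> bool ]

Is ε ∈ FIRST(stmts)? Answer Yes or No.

Nullable nonterminals: decls, param, stmt.
No production of stmts has an RHS whose symbols are all nullable, so stmts is not nullable.

No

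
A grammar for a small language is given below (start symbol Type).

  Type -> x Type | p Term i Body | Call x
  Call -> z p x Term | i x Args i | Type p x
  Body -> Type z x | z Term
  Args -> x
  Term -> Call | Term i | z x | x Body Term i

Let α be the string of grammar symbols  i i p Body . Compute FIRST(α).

{ i }

i is a terminal; add {i} and stop.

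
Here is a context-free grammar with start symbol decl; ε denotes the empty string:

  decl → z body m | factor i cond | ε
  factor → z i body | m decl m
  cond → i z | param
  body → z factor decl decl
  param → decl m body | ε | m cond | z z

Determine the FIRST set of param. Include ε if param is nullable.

{ m, z, ε }

From param → decl m body: decl nullable, take FIRST(decl) ∪ {m} = { m, z }.
param → ε contributes ε.
param → m cond contributes {m}.
param → z z contributes {z}.
Union: FIRST(param) = { m, z, ε }.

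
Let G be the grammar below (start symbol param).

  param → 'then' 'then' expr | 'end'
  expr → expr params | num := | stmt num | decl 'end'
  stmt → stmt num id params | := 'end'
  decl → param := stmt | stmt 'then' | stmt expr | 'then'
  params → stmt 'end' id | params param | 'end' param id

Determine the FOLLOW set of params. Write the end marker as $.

In expr → expr params: params is at the end, add FOLLOW(expr) = { $, 'end', 'then', :=, id, num }.
In stmt → stmt num id params: params is at the end, add FOLLOW(stmt) = { 'end', 'then', :=, num }.
In params → params param: add FIRST(param) = { 'end', 'then' }.
Union: FOLLOW(params) = { $, 'end', 'then', :=, id, num }.

{ $, 'end', 'then', :=, id, num }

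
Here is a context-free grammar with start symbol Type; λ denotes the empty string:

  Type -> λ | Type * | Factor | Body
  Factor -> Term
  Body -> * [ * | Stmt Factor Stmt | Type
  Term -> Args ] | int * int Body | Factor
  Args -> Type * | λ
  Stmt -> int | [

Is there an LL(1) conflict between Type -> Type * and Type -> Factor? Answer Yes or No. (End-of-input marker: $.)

Yes

FIRST(Type *) = { *, [, ], int } and FIRST(Factor) = { *, [, ], int }.
Both contain *, so the two alternatives are not disjoint — LL(1) conflict.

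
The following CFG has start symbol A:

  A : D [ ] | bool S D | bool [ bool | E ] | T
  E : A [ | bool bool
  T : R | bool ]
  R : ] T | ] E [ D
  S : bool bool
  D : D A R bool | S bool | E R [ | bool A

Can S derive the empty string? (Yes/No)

No nonterminal in this grammar is nullable.
No production of S has an RHS whose symbols are all nullable, so S is not nullable.

No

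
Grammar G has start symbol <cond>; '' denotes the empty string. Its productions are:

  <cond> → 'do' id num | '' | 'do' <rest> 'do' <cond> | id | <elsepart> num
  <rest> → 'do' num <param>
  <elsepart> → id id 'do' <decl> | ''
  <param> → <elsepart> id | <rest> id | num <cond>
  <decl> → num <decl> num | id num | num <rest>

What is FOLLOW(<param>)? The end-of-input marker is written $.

{ 'do', id, num }

In <rest> → 'do' num <param>: <param> is at the end, add FOLLOW(<rest>) = { 'do', id, num }.
Union: FOLLOW(<param>) = { 'do', id, num }.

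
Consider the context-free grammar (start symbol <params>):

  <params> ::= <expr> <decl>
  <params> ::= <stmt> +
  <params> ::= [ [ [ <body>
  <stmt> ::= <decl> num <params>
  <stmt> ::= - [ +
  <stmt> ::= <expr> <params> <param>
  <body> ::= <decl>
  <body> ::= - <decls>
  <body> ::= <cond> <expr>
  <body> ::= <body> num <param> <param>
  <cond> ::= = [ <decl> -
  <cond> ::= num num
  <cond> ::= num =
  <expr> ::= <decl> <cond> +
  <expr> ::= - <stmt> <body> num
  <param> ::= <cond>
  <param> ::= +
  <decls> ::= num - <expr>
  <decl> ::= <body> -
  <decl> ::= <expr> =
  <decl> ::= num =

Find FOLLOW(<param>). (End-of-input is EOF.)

In <stmt> ::= <expr> <params> <param>: <param> is at the end, add FOLLOW(<stmt>) = { +, -, =, num }.
In <body> ::= <body> num <param> <param>: add FIRST(<param>) = { +, =, num }.
In <body> ::= <body> num <param> <param>: <param> is at the end, add FOLLOW(<body>) = { EOF, +, -, =, num }.
Union: FOLLOW(<param>) = { EOF, +, -, =, num }.

{ EOF, +, -, =, num }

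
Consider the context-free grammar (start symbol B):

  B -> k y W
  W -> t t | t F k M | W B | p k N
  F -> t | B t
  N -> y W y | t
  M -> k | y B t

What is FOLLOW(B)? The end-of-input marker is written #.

B is the start symbol, so # ∈ FOLLOW(B).
In W -> W B: B is at the end, add FOLLOW(W) = { #, k, t, y }.
In F -> B t: add FIRST(t) = { t }.
In M -> y B t: add FIRST(t) = { t }.
Union: FOLLOW(B) = { #, k, t, y }.

{ #, k, t, y }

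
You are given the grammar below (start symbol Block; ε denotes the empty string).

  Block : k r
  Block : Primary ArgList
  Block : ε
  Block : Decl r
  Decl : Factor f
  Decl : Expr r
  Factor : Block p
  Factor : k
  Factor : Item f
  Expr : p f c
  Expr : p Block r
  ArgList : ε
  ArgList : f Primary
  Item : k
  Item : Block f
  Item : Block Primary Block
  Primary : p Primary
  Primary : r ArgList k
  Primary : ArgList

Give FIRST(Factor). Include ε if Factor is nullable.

{ f, k, p, r }

From Factor : Block p: Block nullable, take FIRST(Block) ∪ {p} = { f, k, p, r }.
Factor : k contributes {k}.
From Factor : Item f: Item nullable, take FIRST(Item) ∪ {f} = { f, k, p, r }.
Union: FIRST(Factor) = { f, k, p, r }.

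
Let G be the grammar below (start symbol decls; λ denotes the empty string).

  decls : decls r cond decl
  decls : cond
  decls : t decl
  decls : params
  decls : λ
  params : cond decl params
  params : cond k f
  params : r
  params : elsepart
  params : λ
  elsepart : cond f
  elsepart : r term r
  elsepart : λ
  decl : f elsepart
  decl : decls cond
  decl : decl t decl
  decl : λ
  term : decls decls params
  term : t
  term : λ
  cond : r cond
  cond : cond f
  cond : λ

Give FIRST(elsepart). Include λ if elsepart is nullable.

{ f, r, λ }

From elsepart : cond f: cond nullable, take FIRST(cond) ∪ {f} = { f, r }.
elsepart : r term r contributes {r}.
elsepart : λ contributes λ.
Union: FIRST(elsepart) = { f, r, λ }.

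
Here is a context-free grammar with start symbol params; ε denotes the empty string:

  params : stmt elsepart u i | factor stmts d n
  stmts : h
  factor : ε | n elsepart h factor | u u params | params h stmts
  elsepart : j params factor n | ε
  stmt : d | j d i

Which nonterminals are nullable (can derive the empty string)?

Directly nullable (have an ε-production): factor, elsepart.
No other nonterminal has a production whose RHS symbols are all nullable.

{ elsepart, factor }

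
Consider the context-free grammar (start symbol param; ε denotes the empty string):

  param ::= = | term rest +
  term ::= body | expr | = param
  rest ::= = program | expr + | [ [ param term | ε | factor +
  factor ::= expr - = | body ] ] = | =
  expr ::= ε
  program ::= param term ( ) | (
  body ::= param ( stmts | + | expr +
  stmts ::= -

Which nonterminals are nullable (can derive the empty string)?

Directly nullable (have an ε-production): rest, expr.
term ::= expr with every symbol nullable, so term is nullable.
No other nonterminal has a production whose RHS symbols are all nullable.

{ expr, rest, term }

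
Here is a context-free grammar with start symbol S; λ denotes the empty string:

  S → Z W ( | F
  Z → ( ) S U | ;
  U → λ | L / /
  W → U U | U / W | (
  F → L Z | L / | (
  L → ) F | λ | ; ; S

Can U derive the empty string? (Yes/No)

U has an λ-production, so U ⇒ λ.

Yes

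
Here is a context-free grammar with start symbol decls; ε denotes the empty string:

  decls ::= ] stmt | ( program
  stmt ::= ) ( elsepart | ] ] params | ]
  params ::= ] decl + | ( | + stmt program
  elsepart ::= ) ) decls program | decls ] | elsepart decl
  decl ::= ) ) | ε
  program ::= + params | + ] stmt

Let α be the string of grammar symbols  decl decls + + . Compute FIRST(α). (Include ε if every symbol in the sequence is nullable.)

Add FIRST(decl)\{ε} = { ) }; decl is nullable, continue.
Add FIRST(decls) = { (, ] }; decls is not nullable, stop.

{ (, ), ] }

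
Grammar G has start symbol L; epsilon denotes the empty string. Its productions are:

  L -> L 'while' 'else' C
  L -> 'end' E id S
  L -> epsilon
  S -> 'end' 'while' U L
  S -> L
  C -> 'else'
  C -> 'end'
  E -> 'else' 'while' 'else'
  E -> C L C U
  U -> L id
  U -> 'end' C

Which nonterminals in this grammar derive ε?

{ L, S }

Directly nullable (have an epsilon-production): L.
S -> L with every symbol nullable, so S is nullable.
No other nonterminal has a production whose RHS symbols are all nullable.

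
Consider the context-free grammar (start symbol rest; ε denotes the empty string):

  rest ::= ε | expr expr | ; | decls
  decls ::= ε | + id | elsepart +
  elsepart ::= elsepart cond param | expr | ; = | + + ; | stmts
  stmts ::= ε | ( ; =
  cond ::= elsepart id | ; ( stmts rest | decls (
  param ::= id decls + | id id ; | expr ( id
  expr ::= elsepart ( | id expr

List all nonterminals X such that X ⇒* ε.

Directly nullable (have an ε-production): rest, decls, stmts.
elsepart ::= stmts with every symbol nullable, so elsepart is nullable.
No other nonterminal has a production whose RHS symbols are all nullable.

{ decls, elsepart, rest, stmts }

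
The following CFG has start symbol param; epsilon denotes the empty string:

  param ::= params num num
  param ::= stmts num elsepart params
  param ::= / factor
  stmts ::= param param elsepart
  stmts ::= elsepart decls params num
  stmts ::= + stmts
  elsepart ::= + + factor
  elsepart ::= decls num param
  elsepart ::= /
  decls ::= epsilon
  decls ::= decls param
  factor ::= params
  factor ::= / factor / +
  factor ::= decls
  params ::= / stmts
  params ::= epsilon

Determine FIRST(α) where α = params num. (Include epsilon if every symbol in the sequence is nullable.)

{ /, num }

Add FIRST(params)\{epsilon} = { / }; params is nullable, continue.
num is a terminal; add {num} and stop.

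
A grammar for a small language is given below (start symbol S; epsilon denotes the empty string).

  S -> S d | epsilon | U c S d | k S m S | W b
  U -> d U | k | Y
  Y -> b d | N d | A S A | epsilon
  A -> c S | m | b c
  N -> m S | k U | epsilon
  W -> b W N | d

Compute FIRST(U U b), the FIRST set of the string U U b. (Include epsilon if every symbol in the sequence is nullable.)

{ b, c, d, k, m }

Add FIRST(U)\{epsilon} = { b, c, d, k, m }; U is nullable, continue.
Add FIRST(U)\{epsilon} = { b, c, d, k, m }; U is nullable, continue.
b is a terminal; add {b} and stop.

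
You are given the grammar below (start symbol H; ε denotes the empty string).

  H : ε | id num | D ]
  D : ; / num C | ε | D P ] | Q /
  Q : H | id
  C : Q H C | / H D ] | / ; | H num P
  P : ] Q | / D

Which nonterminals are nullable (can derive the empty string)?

{ D, H, Q }

Directly nullable (have an ε-production): H, D.
Q : H with every symbol nullable, so Q is nullable.
No other nonterminal has a production whose RHS symbols are all nullable.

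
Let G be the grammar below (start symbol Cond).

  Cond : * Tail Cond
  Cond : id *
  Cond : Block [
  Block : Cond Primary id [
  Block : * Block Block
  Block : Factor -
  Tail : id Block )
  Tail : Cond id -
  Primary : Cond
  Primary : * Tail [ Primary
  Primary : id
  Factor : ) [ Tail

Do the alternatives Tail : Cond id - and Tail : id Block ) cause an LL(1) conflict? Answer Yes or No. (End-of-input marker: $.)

Yes

FIRST(Cond id -) = { ), *, id } and FIRST(id Block )) = { id }.
Both contain id, so the two alternatives are not disjoint — LL(1) conflict.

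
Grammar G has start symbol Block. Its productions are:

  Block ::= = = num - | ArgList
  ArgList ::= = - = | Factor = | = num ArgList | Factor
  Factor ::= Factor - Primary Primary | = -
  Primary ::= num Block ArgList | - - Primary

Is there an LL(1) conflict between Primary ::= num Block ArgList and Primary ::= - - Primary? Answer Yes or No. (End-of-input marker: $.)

No

FIRST(num Block ArgList) = { num } and FIRST(- - Primary) = { - }.
The FIRST sets are disjoint and neither alternative is nullable — no conflict.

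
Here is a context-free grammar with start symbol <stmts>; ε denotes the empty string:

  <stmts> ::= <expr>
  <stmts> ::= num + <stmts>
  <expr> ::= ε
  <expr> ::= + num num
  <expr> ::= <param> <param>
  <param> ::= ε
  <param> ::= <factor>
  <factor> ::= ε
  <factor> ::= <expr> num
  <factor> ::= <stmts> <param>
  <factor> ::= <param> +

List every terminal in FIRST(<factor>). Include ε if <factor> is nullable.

{ +, num, ε }

<factor> ::= ε contributes ε.
From <factor> ::= <expr> num: <expr> nullable, take FIRST(<expr>) ∪ {num} = { +, num }.
From <factor> ::= <stmts> <param>: <stmts>, <param> nullable, take FIRST(<stmts>) ∪ FIRST(<param>) = { +, num }; also ε since the whole RHS is nullable.
From <factor> ::= <param> +: <param> nullable, take FIRST(<param>) ∪ {+} = { +, num }.
Union: FIRST(<factor>) = { +, num, ε }.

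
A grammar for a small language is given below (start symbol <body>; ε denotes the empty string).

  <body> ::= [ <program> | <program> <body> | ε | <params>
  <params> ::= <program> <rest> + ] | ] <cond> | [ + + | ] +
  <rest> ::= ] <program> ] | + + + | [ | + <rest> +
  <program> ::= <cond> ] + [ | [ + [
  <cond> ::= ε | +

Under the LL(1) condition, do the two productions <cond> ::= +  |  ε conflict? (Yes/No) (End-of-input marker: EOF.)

No

FIRST(+) = { + } and FIRST(ε) = { ε }.
The second is nullable but FOLLOW(<cond>) = { EOF, ] } is disjoint from FIRST of the first.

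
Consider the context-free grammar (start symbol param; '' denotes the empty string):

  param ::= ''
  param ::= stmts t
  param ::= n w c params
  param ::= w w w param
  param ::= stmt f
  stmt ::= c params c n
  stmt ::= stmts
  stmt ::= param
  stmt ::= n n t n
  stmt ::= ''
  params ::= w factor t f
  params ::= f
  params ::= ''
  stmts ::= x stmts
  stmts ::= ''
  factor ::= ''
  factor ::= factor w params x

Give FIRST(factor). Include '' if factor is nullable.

factor ::= '' contributes ''.
From factor ::= factor w params x: factor nullable, take FIRST(factor) ∪ {w} = { w }.
Union: FIRST(factor) = { w, '' }.

{ w, '' }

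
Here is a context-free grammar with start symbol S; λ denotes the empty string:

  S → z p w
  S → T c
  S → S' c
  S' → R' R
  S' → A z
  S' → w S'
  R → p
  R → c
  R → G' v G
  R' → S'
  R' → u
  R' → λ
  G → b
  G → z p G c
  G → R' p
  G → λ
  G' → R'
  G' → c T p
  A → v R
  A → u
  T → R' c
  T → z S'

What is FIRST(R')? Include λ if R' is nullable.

From R' → S': add FIRST(S') = { c, p, u, v, w }.
R' → u contributes {u}.
R' → λ contributes λ.
Union: FIRST(R') = { c, p, u, v, w, λ }.

{ c, p, u, v, w, λ }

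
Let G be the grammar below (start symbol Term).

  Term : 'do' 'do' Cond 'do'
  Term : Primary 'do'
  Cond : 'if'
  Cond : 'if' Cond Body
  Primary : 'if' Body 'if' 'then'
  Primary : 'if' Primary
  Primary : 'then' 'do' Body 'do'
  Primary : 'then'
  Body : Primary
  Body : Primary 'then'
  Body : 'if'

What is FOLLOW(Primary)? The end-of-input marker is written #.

{ 'do', 'if', 'then' }

In Term : Primary 'do': add FIRST('do') = { 'do' }.
In Primary : 'if' Primary: Primary is at the end, add FOLLOW(Primary) = { 'do', 'if', 'then' }.
In Body : Primary: Primary is at the end, add FOLLOW(Body) = { 'do', 'if', 'then' }.
In Body : Primary 'then': add FIRST('then') = { 'then' }.
Union: FOLLOW(Primary) = { 'do', 'if', 'then' }.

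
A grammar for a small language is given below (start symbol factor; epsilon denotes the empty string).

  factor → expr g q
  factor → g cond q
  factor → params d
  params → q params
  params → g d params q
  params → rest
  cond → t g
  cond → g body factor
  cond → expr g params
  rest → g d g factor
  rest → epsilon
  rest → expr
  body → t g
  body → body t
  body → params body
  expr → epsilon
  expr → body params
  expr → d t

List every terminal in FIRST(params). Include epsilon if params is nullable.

{ d, g, q, t, epsilon }

params → q params contributes {q}.
params → g d params q contributes {g}.
From params → rest: add FIRST(rest) = { d, g, q, t, epsilon } (including epsilon since rest is nullable).
Union: FIRST(params) = { d, g, q, t, epsilon }.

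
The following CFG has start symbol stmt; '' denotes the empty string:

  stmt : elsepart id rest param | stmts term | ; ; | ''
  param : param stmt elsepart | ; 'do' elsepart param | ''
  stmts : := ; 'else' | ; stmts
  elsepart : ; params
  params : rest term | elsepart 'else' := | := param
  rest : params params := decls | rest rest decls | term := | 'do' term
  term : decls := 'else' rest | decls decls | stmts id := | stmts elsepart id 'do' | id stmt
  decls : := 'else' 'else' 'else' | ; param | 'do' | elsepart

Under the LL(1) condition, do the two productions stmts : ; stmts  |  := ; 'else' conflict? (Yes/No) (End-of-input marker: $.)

FIRST(; stmts) = { ; } and FIRST(:= ; 'else') = { := }.
The FIRST sets are disjoint and neither alternative is nullable — no conflict.

No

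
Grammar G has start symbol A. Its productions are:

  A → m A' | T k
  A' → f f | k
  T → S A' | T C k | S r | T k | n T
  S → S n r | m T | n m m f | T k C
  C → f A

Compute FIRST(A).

{ m, n }

A → m A' contributes {m}.
From A → T k: add FIRST(T) = { m, n }.
Union: FIRST(A) = { m, n }.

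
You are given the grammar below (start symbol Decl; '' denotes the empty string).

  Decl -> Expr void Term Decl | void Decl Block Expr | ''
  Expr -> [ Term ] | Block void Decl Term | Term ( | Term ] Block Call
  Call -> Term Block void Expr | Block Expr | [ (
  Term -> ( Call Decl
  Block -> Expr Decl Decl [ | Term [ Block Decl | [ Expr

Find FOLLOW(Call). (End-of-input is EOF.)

{ EOF, (, [, ], void }

In Expr -> Term ] Block Call: Call is at the end, add FOLLOW(Expr) = { EOF, (, [, ], void }.
In Term -> ( Call Decl: add FIRST(Decl)\{''} = { (, [, void }.
  Since Decl is nullable, also add FOLLOW(Term) = { EOF, (, [, ], void }.
Union: FOLLOW(Call) = { EOF, (, [, ], void }.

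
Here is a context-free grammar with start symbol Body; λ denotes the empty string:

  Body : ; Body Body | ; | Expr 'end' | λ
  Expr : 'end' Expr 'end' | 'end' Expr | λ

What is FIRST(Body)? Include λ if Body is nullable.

Body : ; Body Body contributes {;}.
Body : ; contributes {;}.
From Body : Expr 'end': Expr nullable, take FIRST(Expr) ∪ {'end'} = { 'end' }.
Body : λ contributes λ.
Union: FIRST(Body) = { 'end', ;, λ }.

{ 'end', ;, λ }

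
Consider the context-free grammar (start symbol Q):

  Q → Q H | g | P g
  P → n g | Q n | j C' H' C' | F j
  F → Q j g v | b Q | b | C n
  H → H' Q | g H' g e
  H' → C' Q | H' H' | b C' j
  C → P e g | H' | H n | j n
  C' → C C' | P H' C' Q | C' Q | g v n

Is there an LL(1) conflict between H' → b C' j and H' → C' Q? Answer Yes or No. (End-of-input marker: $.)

Yes

FIRST(b C' j) = { b } and FIRST(C' Q) = { b, g, j, n }.
Both contain b, so the two alternatives are not disjoint — LL(1) conflict.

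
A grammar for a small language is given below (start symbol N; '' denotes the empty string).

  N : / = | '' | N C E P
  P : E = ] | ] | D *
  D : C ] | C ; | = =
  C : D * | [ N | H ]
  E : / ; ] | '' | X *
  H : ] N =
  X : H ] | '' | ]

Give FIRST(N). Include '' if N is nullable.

{ /, =, [, ], '' }

N : / = contributes {/}.
N : '' contributes ''.
From N : N C E P: N nullable, take FIRST(N) ∪ FIRST(C) = { /, =, [, ] }.
Union: FIRST(N) = { /, =, [, ], '' }.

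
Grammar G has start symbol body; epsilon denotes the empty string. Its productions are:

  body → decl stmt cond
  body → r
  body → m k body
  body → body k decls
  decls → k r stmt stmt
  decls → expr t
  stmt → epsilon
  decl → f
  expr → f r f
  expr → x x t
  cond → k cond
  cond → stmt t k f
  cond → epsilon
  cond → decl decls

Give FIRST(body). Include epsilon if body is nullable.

{ f, m, r }

From body → decl stmt cond: add FIRST(decl) = { f }.
body → r contributes {r}.
body → m k body contributes {m}.
From body → body k decls: add FIRST(body) = { f, m, r }.
Union: FIRST(body) = { f, m, r }.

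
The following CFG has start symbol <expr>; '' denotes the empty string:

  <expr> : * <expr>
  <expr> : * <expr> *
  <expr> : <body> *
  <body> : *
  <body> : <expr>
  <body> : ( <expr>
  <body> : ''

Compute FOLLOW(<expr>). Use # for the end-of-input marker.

<expr> is the start symbol, so # ∈ FOLLOW(<expr>).
In <expr> : * <expr>: <expr> is at the end, add FOLLOW(<expr>) = { #, * }.
In <expr> : * <expr> *: add FIRST(*) = { * }.
In <body> : <expr>: <expr> is at the end, add FOLLOW(<body>) = { * }.
In <body> : ( <expr>: <expr> is at the end, add FOLLOW(<body>) = { * }.
Union: FOLLOW(<expr>) = { #, * }.

{ #, * }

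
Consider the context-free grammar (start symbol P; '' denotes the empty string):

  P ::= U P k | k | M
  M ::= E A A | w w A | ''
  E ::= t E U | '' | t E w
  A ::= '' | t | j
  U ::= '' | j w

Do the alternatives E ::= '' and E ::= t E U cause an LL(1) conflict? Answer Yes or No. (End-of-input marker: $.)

Yes

FIRST('') = { '' } and FIRST(t E U) = { t }.
The first alternative is nullable and FOLLOW(E) = { $, j, k, t, w } shares t with FIRST of the second — conflict.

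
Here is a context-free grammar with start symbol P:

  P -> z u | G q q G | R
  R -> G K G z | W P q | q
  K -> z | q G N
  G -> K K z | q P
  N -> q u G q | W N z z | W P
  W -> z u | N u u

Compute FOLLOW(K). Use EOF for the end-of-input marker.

In R -> G K G z: add FIRST(G z) = { q, z }.
In G -> K K z: add FIRST(K z) = { q, z }.
In G -> K K z: add FIRST(z) = { z }.
Union: FOLLOW(K) = { q, z }.

{ q, z }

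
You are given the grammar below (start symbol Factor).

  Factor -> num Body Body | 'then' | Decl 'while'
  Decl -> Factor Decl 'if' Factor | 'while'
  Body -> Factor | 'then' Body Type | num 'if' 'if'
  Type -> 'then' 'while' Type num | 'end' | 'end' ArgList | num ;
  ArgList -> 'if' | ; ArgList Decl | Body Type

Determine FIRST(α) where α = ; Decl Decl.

{ ; }

; is a terminal; add {;} and stop.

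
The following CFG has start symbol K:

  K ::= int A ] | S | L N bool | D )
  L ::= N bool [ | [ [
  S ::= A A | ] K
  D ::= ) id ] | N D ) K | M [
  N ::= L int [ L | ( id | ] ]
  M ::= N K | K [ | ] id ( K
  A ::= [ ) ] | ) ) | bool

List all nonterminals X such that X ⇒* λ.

No nonterminal has an empty production or an RHS whose symbols are all nullable.

{ } (none)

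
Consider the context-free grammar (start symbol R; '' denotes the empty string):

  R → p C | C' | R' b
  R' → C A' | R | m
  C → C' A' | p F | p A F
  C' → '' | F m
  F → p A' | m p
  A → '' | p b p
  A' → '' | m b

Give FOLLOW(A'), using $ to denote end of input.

In R' → C A': A' is at the end, add FOLLOW(R') = { b }.
In C → C' A': A' is at the end, add FOLLOW(C) = { $, b, m }.
In F → p A': A' is at the end, add FOLLOW(F) = { $, b, m }.
Union: FOLLOW(A') = { $, b, m }.

{ $, b, m }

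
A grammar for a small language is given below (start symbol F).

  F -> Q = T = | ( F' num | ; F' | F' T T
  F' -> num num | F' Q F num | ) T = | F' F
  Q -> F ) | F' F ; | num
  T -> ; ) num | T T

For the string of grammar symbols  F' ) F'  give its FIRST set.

Add FIRST(F') = { ), num }; F' is not nullable, stop.

{ ), num }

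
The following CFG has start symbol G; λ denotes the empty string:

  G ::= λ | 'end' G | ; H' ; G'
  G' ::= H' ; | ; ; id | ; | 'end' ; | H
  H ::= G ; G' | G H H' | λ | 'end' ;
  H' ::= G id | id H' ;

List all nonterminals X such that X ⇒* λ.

Directly nullable (have an λ-production): G, H.
G' ::= H with every symbol nullable, so G' is nullable.
No other nonterminal has a production whose RHS symbols are all nullable.

{ G, G', H }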